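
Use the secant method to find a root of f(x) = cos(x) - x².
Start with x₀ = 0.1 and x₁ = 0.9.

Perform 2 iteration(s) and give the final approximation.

f(x) = cos(x) - x²
x₀ = 0.1, x₁ = 0.9

Secant formula: x_{n+1} = x_n - f(x_n)(x_n - x_{n-1})/(f(x_n) - f(x_{n-1}))

Iteration 1:
  f(0.100000) = 0.985004
  f(0.900000) = -0.188390
  x_2 = 0.900000 - (-0.188390)×(0.900000 - 0.100000)/(-0.188390 - 0.985004)
       = 0.771559
Iteration 2:
  f(0.900000) = -0.188390
  f(0.771559) = 0.121521
  x_3 = 0.771559 - 0.121521×(0.771559 - 0.900000)/(0.121521 - (-0.188390))
       = 0.821923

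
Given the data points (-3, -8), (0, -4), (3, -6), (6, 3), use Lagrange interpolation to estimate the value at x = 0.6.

Lagrange interpolation formula:
P(x) = Σ yᵢ × Lᵢ(x)
where Lᵢ(x) = Π_{j≠i} (x - xⱼ)/(xᵢ - xⱼ)

L_0(0.6) = (0.6 - 0)/(-3 - 0) × (0.6 - 3)/(-3 - 3) × (0.6 - 6)/(-3 - 6) = -0.048000
L_1(0.6) = (0.6 - (-3))/(0 - (-3)) × (0.6 - 3)/(0 - 3) × (0.6 - 6)/(0 - 6) = 0.864000
L_2(0.6) = (0.6 - (-3))/(3 - (-3)) × (0.6 - 0)/(3 - 0) × (0.6 - 6)/(3 - 6) = 0.216000
L_3(0.6) = (0.6 - (-3))/(6 - (-3)) × (0.6 - 0)/(6 - 0) × (0.6 - 3)/(6 - 3) = -0.032000

P(0.6) = (-8)×L_0(0.6) + (-4)×L_1(0.6) + (-6)×L_2(0.6) + 3×L_3(0.6)
P(0.6) = -4.464000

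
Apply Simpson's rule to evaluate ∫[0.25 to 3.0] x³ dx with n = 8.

f(x) = x³
a = 0.25, b = 3.0, n = 8
h = (b - a)/n = 0.343750

Simpson's rule: (h/3)[f(x₀) + 4f(x₁) + 2f(x₂) + ... + f(xₙ)]

x_0 = 0.2500, f(x_0) = 0.015625, coefficient = 1
x_1 = 0.5938, f(x_1) = 0.209320, coefficient = 4
x_2 = 0.9375, f(x_2) = 0.823975, coefficient = 2
x_3 = 1.2812, f(x_3) = 2.103302, coefficient = 4
x_4 = 1.6250, f(x_4) = 4.291016, coefficient = 2
x_5 = 1.9688, f(x_5) = 7.630829, coefficient = 4
x_6 = 2.3125, f(x_6) = 12.366455, coefficient = 2
x_7 = 2.6562, f(x_7) = 18.741608, coefficient = 4
x_8 = 3.0000, f(x_8) = 27.000000, coefficient = 1

I ≈ (0.343750/3) × 176.718750 = 20.249023
Exact value: 20.249023
Error: 0.000000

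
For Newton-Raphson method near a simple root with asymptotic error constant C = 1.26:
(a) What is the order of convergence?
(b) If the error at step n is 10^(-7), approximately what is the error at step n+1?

(a) Newton-Raphson has quadratic (order 2) convergence near simple roots.
    This means |e_{n+1}| ≈ C|e_n|².

(b) With |e_n| = 10^(-7) and C = 1.26:
    |e_{n+1}| ≈ 1.26 × (10^(-7))² = 1.26 × 10^(-14)

(a) 2 (quadratic); (b) |e_{n+1}| ≈ 1.260e-14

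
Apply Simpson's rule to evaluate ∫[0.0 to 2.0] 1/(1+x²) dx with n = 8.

f(x) = 1/(1+x²)
a = 0.0, b = 2.0, n = 8
h = (b - a)/n = 0.250000

Simpson's rule: (h/3)[f(x₀) + 4f(x₁) + 2f(x₂) + ... + f(xₙ)]

x_0 = 0.0000, f(x_0) = 1.000000, coefficient = 1
x_1 = 0.2500, f(x_1) = 0.941176, coefficient = 4
x_2 = 0.5000, f(x_2) = 0.800000, coefficient = 2
x_3 = 0.7500, f(x_3) = 0.640000, coefficient = 4
x_4 = 1.0000, f(x_4) = 0.500000, coefficient = 2
x_5 = 1.2500, f(x_5) = 0.390244, coefficient = 4
x_6 = 1.5000, f(x_6) = 0.307692, coefficient = 2
x_7 = 1.7500, f(x_7) = 0.246154, coefficient = 4
x_8 = 2.0000, f(x_8) = 0.200000, coefficient = 1

I ≈ (0.250000/3) × 13.285681 = 1.107140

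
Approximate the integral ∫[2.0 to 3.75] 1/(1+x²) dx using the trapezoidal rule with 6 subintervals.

f(x) = 1/(1+x²)
a = 2.0, b = 3.75, n = 6
h = (b - a)/n = 0.291667

Trapezoidal rule: (h/2)[f(x₀) + 2f(x₁) + 2f(x₂) + ... + f(xₙ)]

x_0 = 2.0000, f(x_0) = 0.200000, coefficient = 1
x_1 = 2.2917, f(x_1) = 0.159956, coefficient = 2
x_2 = 2.5833, f(x_2) = 0.130317, coefficient = 2
x_3 = 2.8750, f(x_3) = 0.107926, coefficient = 2
x_4 = 3.1667, f(x_4) = 0.090680, coefficient = 2
x_5 = 3.4583, f(x_5) = 0.077160, coefficient = 2
x_6 = 3.7500, f(x_6) = 0.066390, coefficient = 1

I ≈ (0.291667/2) × 1.398467 = 0.203943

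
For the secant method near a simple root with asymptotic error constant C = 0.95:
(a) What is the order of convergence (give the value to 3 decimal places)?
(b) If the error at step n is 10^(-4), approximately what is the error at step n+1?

(a) Secant method has superlinear convergence with order φ = (1+√5)/2 ≈ 1.618.
    This means |e_{n+1}| ≈ C|e_n|^1.618.

(b) With |e_n| = 10^(-4) and C = 0.95:
    |e_{n+1}| ≈ 0.95 × (10^(-4))^1.618 = 0.95 × 10^(-6.47)

(a) ≈ 1.618 (golden ratio); (b) |e_{n+1}| ≈ 3.203e-07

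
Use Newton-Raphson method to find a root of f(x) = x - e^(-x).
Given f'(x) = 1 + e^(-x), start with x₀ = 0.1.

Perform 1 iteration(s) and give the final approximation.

f(x) = x - e^(-x)
f'(x) = 1 + e^(-x)
x₀ = 0.1

Newton-Raphson formula: x_{n+1} = x_n - f(x_n)/f'(x_n)

Iteration 1:
  f(0.100000) = -0.804837
  f'(0.100000) = 1.904837
  x_1 = 0.100000 - (-0.804837)/1.904837 = 0.522523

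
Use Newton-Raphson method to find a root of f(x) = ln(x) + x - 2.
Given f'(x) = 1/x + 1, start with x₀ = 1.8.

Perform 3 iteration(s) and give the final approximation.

f(x) = ln(x) + x - 2
f'(x) = 1/x + 1
x₀ = 1.8

Newton-Raphson formula: x_{n+1} = x_n - f(x_n)/f'(x_n)

Iteration 1:
  f(1.800000) = 0.387787
  f'(1.800000) = 1.555556
  x_1 = 1.800000 - 0.387787/1.555556 = 1.550709
Iteration 2:
  f(1.550709) = -0.010579
  f'(1.550709) = 1.644866
  x_2 = 1.550709 - (-0.010579)/1.644866 = 1.557140
Iteration 3:
  f(1.557140) = -0.000009
  f'(1.557140) = 1.642203
  x_3 = 1.557140 - (-0.000009)/1.642203 = 1.557146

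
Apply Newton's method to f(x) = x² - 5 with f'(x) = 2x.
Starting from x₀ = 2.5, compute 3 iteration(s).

f(x) = x² - 5
f'(x) = 2x
x₀ = 2.5

Newton-Raphson formula: x_{n+1} = x_n - f(x_n)/f'(x_n)

Iteration 1:
  f(2.500000) = 1.250000
  f'(2.500000) = 5.000000
  x_1 = 2.500000 - 1.250000/5.000000 = 2.250000
Iteration 2:
  f(2.250000) = 0.062500
  f'(2.250000) = 4.500000
  x_2 = 2.250000 - 0.062500/4.500000 = 2.236111
Iteration 3:
  f(2.236111) = 0.000193
  f'(2.236111) = 4.472222
  x_3 = 2.236111 - 0.000193/4.472222 = 2.236068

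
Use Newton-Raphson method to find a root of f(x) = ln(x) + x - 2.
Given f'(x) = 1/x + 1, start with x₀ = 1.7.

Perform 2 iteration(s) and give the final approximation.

f(x) = ln(x) + x - 2
f'(x) = 1/x + 1
x₀ = 1.7

Newton-Raphson formula: x_{n+1} = x_n - f(x_n)/f'(x_n)

Iteration 1:
  f(1.700000) = 0.230628
  f'(1.700000) = 1.588235
  x_1 = 1.700000 - 0.230628/1.588235 = 1.554790
Iteration 2:
  f(1.554790) = -0.003870
  f'(1.554790) = 1.643174
  x_2 = 1.554790 - (-0.003870)/1.643174 = 1.557145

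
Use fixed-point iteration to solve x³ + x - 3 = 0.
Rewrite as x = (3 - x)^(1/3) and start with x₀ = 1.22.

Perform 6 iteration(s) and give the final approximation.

Equation: x³ + x - 3 = 0
Fixed-point form: x = (3 - x)^(1/3)
x₀ = 1.22

x_1 = g(1.220000) = 1.211918
x_2 = g(1.211918) = 1.213750
x_3 = g(1.213750) = 1.213335
x_4 = g(1.213335) = 1.213429
x_5 = g(1.213429) = 1.213408
x_6 = g(1.213408) = 1.213413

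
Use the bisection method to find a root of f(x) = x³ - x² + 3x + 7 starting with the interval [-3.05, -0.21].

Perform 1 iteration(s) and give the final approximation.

f(x) = x³ - x² + 3x + 7
Initial interval: [-3.05, -0.21]

Iteration 1:
  c_1 = (-3.050000 + (-0.210000))/2 = -1.630000
  f(c_1) = f(-1.630000) = -4.877647
  f(a) × f(c) ≥ 0, new interval: [-1.630000, -0.210000]

After 1 iteration(s), the approximation is c_1 = -1.630000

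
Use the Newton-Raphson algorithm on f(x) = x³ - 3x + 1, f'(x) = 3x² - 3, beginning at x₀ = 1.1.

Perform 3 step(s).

f(x) = x³ - 3x + 1
f'(x) = 3x² - 3
x₀ = 1.1

Newton-Raphson formula: x_{n+1} = x_n - f(x_n)/f'(x_n)

Iteration 1:
  f(1.100000) = -0.969000
  f'(1.100000) = 0.630000
  x_1 = 1.100000 - (-0.969000)/0.630000 = 2.638095
Iteration 2:
  f(2.638095) = 11.445661
  f'(2.638095) = 17.878639
  x_2 = 2.638095 - 11.445661/17.878639 = 1.997909
Iteration 3:
  f(1.997909) = 2.981206
  f'(1.997909) = 8.974920
  x_3 = 1.997909 - 2.981206/8.974920 = 1.665738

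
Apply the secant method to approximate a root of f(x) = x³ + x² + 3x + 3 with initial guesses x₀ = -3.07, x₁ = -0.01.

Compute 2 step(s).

f(x) = x³ + x² + 3x + 3
x₀ = -3.07, x₁ = -0.01

Secant formula: x_{n+1} = x_n - f(x_n)(x_n - x_{n-1})/(f(x_n) - f(x_{n-1}))

Iteration 1:
  f(-3.070000) = -25.719543
  f(-0.010000) = 2.970099
  x_2 = -0.010000 - 2.970099×(-0.010000 - (-3.070000))/(2.970099 - (-25.719543))
       = -0.326787
Iteration 2:
  f(-0.010000) = 2.970099
  f(-0.326787) = 2.091531
  x_3 = -0.326787 - 2.091531×(-0.326787 - (-0.010000))/(2.091531 - 2.970099)
       = -1.080935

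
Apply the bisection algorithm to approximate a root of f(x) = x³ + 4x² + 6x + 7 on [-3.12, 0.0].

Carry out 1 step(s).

f(x) = x³ + 4x² + 6x + 7
Initial interval: [-3.12, 0.0]

Iteration 1:
  c_1 = (-3.120000 + 0.000000)/2 = -1.560000
  f(c_1) = f(-1.560000) = 3.577984
  f(a) × f(c) < 0, new interval: [-3.120000, -1.560000]

After 1 iteration(s), the approximation is c_1 = -1.560000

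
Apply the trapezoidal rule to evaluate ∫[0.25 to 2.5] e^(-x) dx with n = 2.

f(x) = e^(-x)
a = 0.25, b = 2.5, n = 2
h = (b - a)/n = 1.125000

Trapezoidal rule: (h/2)[f(x₀) + 2f(x₁) + 2f(x₂) + ... + f(xₙ)]

x_0 = 0.2500, f(x_0) = 0.778801, coefficient = 1
x_1 = 1.3750, f(x_1) = 0.252840, coefficient = 2
x_2 = 2.5000, f(x_2) = 0.082085, coefficient = 1

I ≈ (1.125000/2) × 1.366565 = 0.768693
Exact value: 0.696716
Error: 0.071977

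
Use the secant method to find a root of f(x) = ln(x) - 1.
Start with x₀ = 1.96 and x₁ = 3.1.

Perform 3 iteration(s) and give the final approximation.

f(x) = ln(x) - 1
x₀ = 1.96, x₁ = 3.1

Secant formula: x_{n+1} = x_n - f(x_n)(x_n - x_{n-1})/(f(x_n) - f(x_{n-1}))

Iteration 1:
  f(1.960000) = -0.327056
  f(3.100000) = 0.131402
  x_2 = 3.100000 - 0.131402×(3.100000 - 1.960000)/(0.131402 - (-0.327056))
       = 2.773256
Iteration 2:
  f(3.100000) = 0.131402
  f(2.773256) = 0.020022
  x_3 = 2.773256 - 0.020022×(2.773256 - 3.100000)/(0.020022 - 0.131402)
       = 2.714519
Iteration 3:
  f(2.773256) = 0.020022
  f(2.714519) = -0.001385
  x_4 = 2.714519 - (-0.001385)×(2.714519 - 2.773256)/(-0.001385 - 0.020022)
       = 2.718320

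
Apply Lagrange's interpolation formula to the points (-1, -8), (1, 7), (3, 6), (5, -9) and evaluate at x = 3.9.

Lagrange interpolation formula:
P(x) = Σ yᵢ × Lᵢ(x)
where Lᵢ(x) = Π_{j≠i} (x - xⱼ)/(xᵢ - xⱼ)

L_0(3.9) = (3.9 - 1)/(-1 - 1) × (3.9 - 3)/(-1 - 3) × (3.9 - 5)/(-1 - 5) = 0.059813
L_1(3.9) = (3.9 - (-1))/(1 - (-1)) × (3.9 - 3)/(1 - 3) × (3.9 - 5)/(1 - 5) = -0.303188
L_2(3.9) = (3.9 - (-1))/(3 - (-1)) × (3.9 - 1)/(3 - 1) × (3.9 - 5)/(3 - 5) = 0.976938
L_3(3.9) = (3.9 - (-1))/(5 - (-1)) × (3.9 - 1)/(5 - 1) × (3.9 - 3)/(5 - 3) = 0.266437

P(3.9) = (-8)×L_0(3.9) + 7×L_1(3.9) + 6×L_2(3.9) + (-9)×L_3(3.9)
P(3.9) = 0.862875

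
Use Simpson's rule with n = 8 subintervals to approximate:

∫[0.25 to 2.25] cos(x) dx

f(x) = cos(x)
a = 0.25, b = 2.25, n = 8
h = (b - a)/n = 0.250000

Simpson's rule: (h/3)[f(x₀) + 4f(x₁) + 2f(x₂) + ... + f(xₙ)]

x_0 = 0.2500, f(x_0) = 0.968912, coefficient = 1
x_1 = 0.5000, f(x_1) = 0.877583, coefficient = 4
x_2 = 0.7500, f(x_2) = 0.731689, coefficient = 2
x_3 = 1.0000, f(x_3) = 0.540302, coefficient = 4
x_4 = 1.2500, f(x_4) = 0.315322, coefficient = 2
x_5 = 1.5000, f(x_5) = 0.070737, coefficient = 4
x_6 = 1.7500, f(x_6) = -0.178246, coefficient = 2
x_7 = 2.0000, f(x_7) = -0.416147, coefficient = 4
x_8 = 2.2500, f(x_8) = -0.628174, coefficient = 1

I ≈ (0.250000/3) × 6.368170 = 0.530681
Exact value: 0.530669
Error: 0.000012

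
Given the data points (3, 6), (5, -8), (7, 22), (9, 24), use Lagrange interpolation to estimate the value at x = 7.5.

Lagrange interpolation formula:
P(x) = Σ yᵢ × Lᵢ(x)
where Lᵢ(x) = Π_{j≠i} (x - xⱼ)/(xᵢ - xⱼ)

L_0(7.5) = (7.5 - 5)/(3 - 5) × (7.5 - 7)/(3 - 7) × (7.5 - 9)/(3 - 9) = 0.039062
L_1(7.5) = (7.5 - 3)/(5 - 3) × (7.5 - 7)/(5 - 7) × (7.5 - 9)/(5 - 9) = -0.210938
L_2(7.5) = (7.5 - 3)/(7 - 3) × (7.5 - 5)/(7 - 5) × (7.5 - 9)/(7 - 9) = 1.054688
L_3(7.5) = (7.5 - 3)/(9 - 3) × (7.5 - 5)/(9 - 5) × (7.5 - 7)/(9 - 7) = 0.117188

P(7.5) = 6×L_0(7.5) + (-8)×L_1(7.5) + 22×L_2(7.5) + 24×L_3(7.5)
P(7.5) = 27.937500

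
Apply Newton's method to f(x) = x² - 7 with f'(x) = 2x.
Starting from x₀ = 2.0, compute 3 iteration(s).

f(x) = x² - 7
f'(x) = 2x
x₀ = 2.0

Newton-Raphson formula: x_{n+1} = x_n - f(x_n)/f'(x_n)

Iteration 1:
  f(2.000000) = -3.000000
  f'(2.000000) = 4.000000
  x_1 = 2.000000 - (-3.000000)/4.000000 = 2.750000
Iteration 2:
  f(2.750000) = 0.562500
  f'(2.750000) = 5.500000
  x_2 = 2.750000 - 0.562500/5.500000 = 2.647727
Iteration 3:
  f(2.647727) = 0.010460
  f'(2.647727) = 5.295455
  x_3 = 2.647727 - 0.010460/5.295455 = 2.645752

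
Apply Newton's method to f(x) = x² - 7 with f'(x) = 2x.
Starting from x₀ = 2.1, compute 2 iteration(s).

f(x) = x² - 7
f'(x) = 2x
x₀ = 2.1

Newton-Raphson formula: x_{n+1} = x_n - f(x_n)/f'(x_n)

Iteration 1:
  f(2.100000) = -2.590000
  f'(2.100000) = 4.200000
  x_1 = 2.100000 - (-2.590000)/4.200000 = 2.716667
Iteration 2:
  f(2.716667) = 0.380278
  f'(2.716667) = 5.433333
  x_2 = 2.716667 - 0.380278/5.433333 = 2.646677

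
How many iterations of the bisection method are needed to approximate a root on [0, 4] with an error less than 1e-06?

We need (b-a)/2^n ≤ 1e-06
(4 - 0)/2^n ≤ 1e-06
4/2^n ≤ 1e-06
2^n ≥ 4000000
n ≥ log₂(4000000) = 21.93
n ≥ 22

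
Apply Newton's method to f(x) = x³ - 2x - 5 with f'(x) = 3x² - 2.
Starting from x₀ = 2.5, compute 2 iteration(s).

f(x) = x³ - 2x - 5
f'(x) = 3x² - 2
x₀ = 2.5

Newton-Raphson formula: x_{n+1} = x_n - f(x_n)/f'(x_n)

Iteration 1:
  f(2.500000) = 5.625000
  f'(2.500000) = 16.750000
  x_1 = 2.500000 - 5.625000/16.750000 = 2.164179
Iteration 2:
  f(2.164179) = 0.807945
  f'(2.164179) = 12.051014
  x_2 = 2.164179 - 0.807945/12.051014 = 2.097135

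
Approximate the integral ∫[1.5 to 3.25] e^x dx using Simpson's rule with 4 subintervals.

f(x) = e^x
a = 1.5, b = 3.25, n = 4
h = (b - a)/n = 0.437500

Simpson's rule: (h/3)[f(x₀) + 4f(x₁) + 2f(x₂) + ... + f(xₙ)]

x_0 = 1.5000, f(x_0) = 4.481689, coefficient = 1
x_1 = 1.9375, f(x_1) = 6.941376, coefficient = 4
x_2 = 2.3750, f(x_2) = 10.751013, coefficient = 2
x_3 = 2.8125, f(x_3) = 16.651495, coefficient = 4
x_4 = 3.2500, f(x_4) = 25.790340, coefficient = 1

I ≈ (0.437500/3) × 146.145538 = 21.312891
Exact value: 21.308651
Error: 0.004240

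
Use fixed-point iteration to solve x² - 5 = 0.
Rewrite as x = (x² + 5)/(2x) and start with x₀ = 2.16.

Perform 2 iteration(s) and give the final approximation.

Equation: x² - 5 = 0
Fixed-point form: x = (x² + 5)/(2x)
x₀ = 2.16

x_1 = g(2.160000) = 2.237407
x_2 = g(2.237407) = 2.236068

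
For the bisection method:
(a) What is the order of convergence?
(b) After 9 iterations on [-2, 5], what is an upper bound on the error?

(a) Bisection has linear (order 1) convergence; the error is halved each step.

(b) Error bound = (b-a)/2^n = (5 - (-2))/2^{9}
    = 7/2^{9}

(a) 1 (linear); (b) error ≤ 1.37e-02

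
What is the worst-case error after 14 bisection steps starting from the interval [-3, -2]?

Bisection error bound: |error| ≤ (b-a)/2^n
|error| ≤ (-2 - (-3))/2^14 = 1/2^14
|error| ≤ 0.0000610352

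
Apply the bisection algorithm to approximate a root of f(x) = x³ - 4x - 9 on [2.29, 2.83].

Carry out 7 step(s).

f(x) = x³ - 4x - 9
Initial interval: [2.29, 2.83]

Iteration 1:
  c_1 = (2.290000 + 2.830000)/2 = 2.560000
  f(c_1) = f(2.560000) = -2.462784
  f(a) × f(c) ≥ 0, new interval: [2.560000, 2.830000]
Iteration 2:
  c_2 = (2.560000 + 2.830000)/2 = 2.695000
  f(c_2) = f(2.695000) = -0.206148
  f(a) × f(c) ≥ 0, new interval: [2.695000, 2.830000]
Iteration 3:
  c_3 = (2.695000 + 2.830000)/2 = 2.762500
  f(c_3) = f(2.762500) = 1.031760
  f(a) × f(c) < 0, new interval: [2.695000, 2.762500]
Iteration 4:
  c_4 = (2.695000 + 2.762500)/2 = 2.728750
  f(c_4) = f(2.728750) = 0.403481
  f(a) × f(c) < 0, new interval: [2.695000, 2.728750]
Iteration 5:
  c_5 = (2.695000 + 2.728750)/2 = 2.711875
  f(c_5) = f(2.711875) = 0.096350
  f(a) × f(c) < 0, new interval: [2.695000, 2.711875]
Iteration 6:
  c_6 = (2.695000 + 2.711875)/2 = 2.703438
  f(c_6) = f(2.703438) = -0.055476
  f(a) × f(c) ≥ 0, new interval: [2.703438, 2.711875]
Iteration 7:
  c_7 = (2.703438 + 2.711875)/2 = 2.707656
  f(c_7) = f(2.707656) = 0.020292
  f(a) × f(c) < 0, new interval: [2.703438, 2.707656]

After 7 iteration(s), the approximation is c_7 = 2.707656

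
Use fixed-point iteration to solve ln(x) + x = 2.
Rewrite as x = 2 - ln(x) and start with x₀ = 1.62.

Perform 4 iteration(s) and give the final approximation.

Equation: ln(x) + x = 2
Fixed-point form: x = 2 - ln(x)
x₀ = 1.62

x_1 = g(1.620000) = 1.517574
x_2 = g(1.517574) = 1.582887
x_3 = g(1.582887) = 1.540750
x_4 = g(1.540750) = 1.567731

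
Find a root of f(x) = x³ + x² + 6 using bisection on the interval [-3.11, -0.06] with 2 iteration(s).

f(x) = x³ + x² + 6
Initial interval: [-3.11, -0.06]

Iteration 1:
  c_1 = (-3.110000 + (-0.060000))/2 = -1.585000
  f(c_1) = f(-1.585000) = 4.530348
  f(a) × f(c) < 0, new interval: [-3.110000, -1.585000]
Iteration 2:
  c_2 = (-3.110000 + (-1.585000))/2 = -2.347500
  f(c_2) = f(-2.347500) = -1.425744
  f(a) × f(c) ≥ 0, new interval: [-2.347500, -1.585000]

After 2 iteration(s), the approximation is c_2 = -2.347500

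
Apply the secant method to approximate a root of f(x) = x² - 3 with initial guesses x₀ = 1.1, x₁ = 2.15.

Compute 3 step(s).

f(x) = x² - 3
x₀ = 1.1, x₁ = 2.15

Secant formula: x_{n+1} = x_n - f(x_n)(x_n - x_{n-1})/(f(x_n) - f(x_{n-1}))

Iteration 1:
  f(1.100000) = -1.790000
  f(2.150000) = 1.622500
  x_2 = 2.150000 - 1.622500×(2.150000 - 1.100000)/(1.622500 - (-1.790000))
       = 1.650769
Iteration 2:
  f(2.150000) = 1.622500
  f(1.650769) = -0.274961
  x_3 = 1.650769 - (-0.274961)×(1.650769 - 2.150000)/(-0.274961 - 1.622500)
       = 1.723113
Iteration 3:
  f(1.650769) = -0.274961
  f(1.723113) = -0.030883
  x_4 = 1.723113 - (-0.030883)×(1.723113 - 1.650769)/(-0.030883 - (-0.274961))
       = 1.732266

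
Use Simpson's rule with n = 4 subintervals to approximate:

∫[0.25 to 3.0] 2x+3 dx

f(x) = 2x+3
a = 0.25, b = 3.0, n = 4
h = (b - a)/n = 0.687500

Simpson's rule: (h/3)[f(x₀) + 4f(x₁) + 2f(x₂) + ... + f(xₙ)]

x_0 = 0.2500, f(x_0) = 3.500000, coefficient = 1
x_1 = 0.9375, f(x_1) = 4.875000, coefficient = 4
x_2 = 1.6250, f(x_2) = 6.250000, coefficient = 2
x_3 = 2.3125, f(x_3) = 7.625000, coefficient = 4
x_4 = 3.0000, f(x_4) = 9.000000, coefficient = 1

I ≈ (0.687500/3) × 75.000000 = 17.187500
Exact value: 17.187500
Error: 0.000000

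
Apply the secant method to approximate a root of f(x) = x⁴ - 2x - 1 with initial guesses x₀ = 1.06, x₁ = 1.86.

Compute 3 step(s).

f(x) = x⁴ - 2x - 1
x₀ = 1.06, x₁ = 1.86

Secant formula: x_{n+1} = x_n - f(x_n)(x_n - x_{n-1})/(f(x_n) - f(x_{n-1}))

Iteration 1:
  f(1.060000) = -1.857523
  f(1.860000) = 7.248832
  x_2 = 1.860000 - 7.248832×(1.860000 - 1.060000)/(7.248832 - (-1.857523))
       = 1.223185
Iteration 2:
  f(1.860000) = 7.248832
  f(1.223185) = -1.207812
  x_3 = 1.223185 - (-1.207812)×(1.223185 - 1.860000)/(-1.207812 - 7.248832)
       = 1.314137
Iteration 3:
  f(1.223185) = -1.207812
  f(1.314137) = -0.645895
  x_4 = 1.314137 - (-0.645895)×(1.314137 - 1.223185)/(-0.645895 - (-1.207812))
       = 1.418682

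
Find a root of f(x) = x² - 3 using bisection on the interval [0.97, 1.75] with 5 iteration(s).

f(x) = x² - 3
Initial interval: [0.97, 1.75]

Iteration 1:
  c_1 = (0.970000 + 1.750000)/2 = 1.360000
  f(c_1) = f(1.360000) = -1.150400
  f(a) × f(c) ≥ 0, new interval: [1.360000, 1.750000]
Iteration 2:
  c_2 = (1.360000 + 1.750000)/2 = 1.555000
  f(c_2) = f(1.555000) = -0.581975
  f(a) × f(c) ≥ 0, new interval: [1.555000, 1.750000]
Iteration 3:
  c_3 = (1.555000 + 1.750000)/2 = 1.652500
  f(c_3) = f(1.652500) = -0.269244
  f(a) × f(c) ≥ 0, new interval: [1.652500, 1.750000]
Iteration 4:
  c_4 = (1.652500 + 1.750000)/2 = 1.701250
  f(c_4) = f(1.701250) = -0.105748
  f(a) × f(c) ≥ 0, new interval: [1.701250, 1.750000]
Iteration 5:
  c_5 = (1.701250 + 1.750000)/2 = 1.725625
  f(c_5) = f(1.725625) = -0.022218
  f(a) × f(c) ≥ 0, new interval: [1.725625, 1.750000]

After 5 iteration(s), the approximation is c_5 = 1.725625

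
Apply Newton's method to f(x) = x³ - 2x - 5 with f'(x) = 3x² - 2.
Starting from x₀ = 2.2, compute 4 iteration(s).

f(x) = x³ - 2x - 5
f'(x) = 3x² - 2
x₀ = 2.2

Newton-Raphson formula: x_{n+1} = x_n - f(x_n)/f'(x_n)

Iteration 1:
  f(2.200000) = 1.248000
  f'(2.200000) = 12.520000
  x_1 = 2.200000 - 1.248000/12.520000 = 2.100319
Iteration 2:
  f(2.100319) = 0.064589
  f'(2.100319) = 11.234026
  x_2 = 2.100319 - 0.064589/11.234026 = 2.094570
Iteration 3:
  f(2.094570) = 0.000208
  f'(2.094570) = 11.161672
  x_3 = 2.094570 - 0.000208/11.161672 = 2.094551
Iteration 4:
  f(2.094551) = 0.000000
  f'(2.094551) = 11.161438
  x_4 = 2.094551 - 0.000000/11.161438 = 2.094551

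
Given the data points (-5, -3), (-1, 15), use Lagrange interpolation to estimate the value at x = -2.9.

Lagrange interpolation formula:
P(x) = Σ yᵢ × Lᵢ(x)
where Lᵢ(x) = Π_{j≠i} (x - xⱼ)/(xᵢ - xⱼ)

L_0(-2.9) = (-2.9 - (-1))/(-5 - (-1)) = 0.475000
L_1(-2.9) = (-2.9 - (-5))/(-1 - (-5)) = 0.525000

P(-2.9) = (-3)×L_0(-2.9) + 15×L_1(-2.9)
P(-2.9) = 6.450000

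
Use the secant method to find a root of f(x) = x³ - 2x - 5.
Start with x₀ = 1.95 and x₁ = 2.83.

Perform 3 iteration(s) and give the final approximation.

f(x) = x³ - 2x - 5
x₀ = 1.95, x₁ = 2.83

Secant formula: x_{n+1} = x_n - f(x_n)(x_n - x_{n-1})/(f(x_n) - f(x_{n-1}))

Iteration 1:
  f(1.950000) = -1.485125
  f(2.830000) = 12.005187
  x_2 = 2.830000 - 12.005187×(2.830000 - 1.950000)/(12.005187 - (-1.485125))
       = 2.046878
Iteration 2:
  f(2.830000) = 12.005187
  f(2.046878) = -0.517935
  x_3 = 2.046878 - (-0.517935)×(2.046878 - 2.830000)/(-0.517935 - 12.005187)
       = 2.079266
Iteration 3:
  f(2.046878) = -0.517935
  f(2.079266) = -0.169140
  x_4 = 2.079266 - (-0.169140)×(2.079266 - 2.046878)/(-0.169140 - (-0.517935))
       = 2.094972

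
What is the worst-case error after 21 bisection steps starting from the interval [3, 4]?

Bisection error bound: |error| ≤ (b-a)/2^n
|error| ≤ (4 - 3)/2^21 = 1/2^21
|error| ≤ 0.0000004768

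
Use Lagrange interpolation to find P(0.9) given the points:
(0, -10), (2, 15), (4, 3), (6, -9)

Lagrange interpolation formula:
P(x) = Σ yᵢ × Lᵢ(x)
where Lᵢ(x) = Π_{j≠i} (x - xⱼ)/(xᵢ - xⱼ)

L_0(0.9) = (0.9 - 2)/(0 - 2) × (0.9 - 4)/(0 - 4) × (0.9 - 6)/(0 - 6) = 0.362313
L_1(0.9) = (0.9 - 0)/(2 - 0) × (0.9 - 4)/(2 - 4) × (0.9 - 6)/(2 - 6) = 0.889312
L_2(0.9) = (0.9 - 0)/(4 - 0) × (0.9 - 2)/(4 - 2) × (0.9 - 6)/(4 - 6) = -0.315563
L_3(0.9) = (0.9 - 0)/(6 - 0) × (0.9 - 2)/(6 - 2) × (0.9 - 4)/(6 - 4) = 0.063938

P(0.9) = (-10)×L_0(0.9) + 15×L_1(0.9) + 3×L_2(0.9) + (-9)×L_3(0.9)
P(0.9) = 8.194438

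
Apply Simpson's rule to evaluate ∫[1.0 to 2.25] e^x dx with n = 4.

f(x) = e^x
a = 1.0, b = 2.25, n = 4
h = (b - a)/n = 0.312500

Simpson's rule: (h/3)[f(x₀) + 4f(x₁) + 2f(x₂) + ... + f(xₙ)]

x_0 = 1.0000, f(x_0) = 2.718282, coefficient = 1
x_1 = 1.3125, f(x_1) = 3.715451, coefficient = 4
x_2 = 1.6250, f(x_2) = 5.078419, coefficient = 2
x_3 = 1.9375, f(x_3) = 6.941376, coefficient = 4
x_4 = 2.2500, f(x_4) = 9.487736, coefficient = 1

I ≈ (0.312500/3) × 64.990162 = 6.769809
Exact value: 6.769454
Error: 0.000355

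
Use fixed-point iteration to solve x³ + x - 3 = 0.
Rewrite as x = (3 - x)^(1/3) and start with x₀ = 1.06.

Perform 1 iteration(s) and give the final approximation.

Equation: x³ + x - 3 = 0
Fixed-point form: x = (3 - x)^(1/3)
x₀ = 1.06

x_1 = g(1.060000) = 1.247194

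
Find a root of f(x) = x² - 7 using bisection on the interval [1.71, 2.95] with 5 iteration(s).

f(x) = x² - 7
Initial interval: [1.71, 2.95]

Iteration 1:
  c_1 = (1.710000 + 2.950000)/2 = 2.330000
  f(c_1) = f(2.330000) = -1.571100
  f(a) × f(c) ≥ 0, new interval: [2.330000, 2.950000]
Iteration 2:
  c_2 = (2.330000 + 2.950000)/2 = 2.640000
  f(c_2) = f(2.640000) = -0.030400
  f(a) × f(c) ≥ 0, new interval: [2.640000, 2.950000]
Iteration 3:
  c_3 = (2.640000 + 2.950000)/2 = 2.795000
  f(c_3) = f(2.795000) = 0.812025
  f(a) × f(c) < 0, new interval: [2.640000, 2.795000]
Iteration 4:
  c_4 = (2.640000 + 2.795000)/2 = 2.717500
  f(c_4) = f(2.717500) = 0.384806
  f(a) × f(c) < 0, new interval: [2.640000, 2.717500]
Iteration 5:
  c_5 = (2.640000 + 2.717500)/2 = 2.678750
  f(c_5) = f(2.678750) = 0.175702
  f(a) × f(c) < 0, new interval: [2.640000, 2.678750]

After 5 iteration(s), the approximation is c_5 = 2.678750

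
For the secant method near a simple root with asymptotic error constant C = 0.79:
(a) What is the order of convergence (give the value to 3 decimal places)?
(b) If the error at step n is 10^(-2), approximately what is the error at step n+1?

(a) Secant method has superlinear convergence with order φ = (1+√5)/2 ≈ 1.618.
    This means |e_{n+1}| ≈ C|e_n|^1.618.

(b) With |e_n| = 10^(-2) and C = 0.79:
    |e_{n+1}| ≈ 0.79 × (10^(-2))^1.618 = 0.79 × 10^(-3.24)

(a) ≈ 1.618 (golden ratio); (b) |e_{n+1}| ≈ 4.587e-04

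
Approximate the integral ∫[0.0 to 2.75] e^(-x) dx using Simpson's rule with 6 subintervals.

f(x) = e^(-x)
a = 0.0, b = 2.75, n = 6
h = (b - a)/n = 0.458333

Simpson's rule: (h/3)[f(x₀) + 4f(x₁) + 2f(x₂) + ... + f(xₙ)]

x_0 = 0.0000, f(x_0) = 1.000000, coefficient = 1
x_1 = 0.4583, f(x_1) = 0.632337, coefficient = 4
x_2 = 0.9167, f(x_2) = 0.399850, coefficient = 2
x_3 = 1.3750, f(x_3) = 0.252840, coefficient = 4
x_4 = 1.8333, f(x_4) = 0.159880, coefficient = 2
x_5 = 2.2917, f(x_5) = 0.101098, coefficient = 4
x_6 = 2.7500, f(x_6) = 0.063928, coefficient = 1

I ≈ (0.458333/3) × 6.128483 = 0.936296
Exact value: 0.936072
Error: 0.000224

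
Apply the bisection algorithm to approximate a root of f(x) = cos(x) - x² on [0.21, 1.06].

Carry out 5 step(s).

f(x) = cos(x) - x²
Initial interval: [0.21, 1.06]

Iteration 1:
  c_1 = (0.210000 + 1.060000)/2 = 0.635000
  f(c_1) = f(0.635000) = 0.401847
  f(a) × f(c) ≥ 0, new interval: [0.635000, 1.060000]
Iteration 2:
  c_2 = (0.635000 + 1.060000)/2 = 0.847500
  f(c_2) = f(0.847500) = -0.056397
  f(a) × f(c) < 0, new interval: [0.635000, 0.847500]
Iteration 3:
  c_3 = (0.635000 + 0.847500)/2 = 0.741250
  f(c_3) = f(0.741250) = 0.188174
  f(a) × f(c) ≥ 0, new interval: [0.741250, 0.847500]
Iteration 4:
  c_4 = (0.741250 + 0.847500)/2 = 0.794375
  f(c_4) = f(0.794375) = 0.069699
  f(a) × f(c) ≥ 0, new interval: [0.794375, 0.847500]
Iteration 5:
  c_5 = (0.794375 + 0.847500)/2 = 0.820938
  f(c_5) = f(0.820938) = 0.007597
  f(a) × f(c) ≥ 0, new interval: [0.820938, 0.847500]

After 5 iteration(s), the approximation is c_5 = 0.820938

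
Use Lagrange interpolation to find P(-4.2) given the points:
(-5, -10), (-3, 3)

Lagrange interpolation formula:
P(x) = Σ yᵢ × Lᵢ(x)
where Lᵢ(x) = Π_{j≠i} (x - xⱼ)/(xᵢ - xⱼ)

L_0(-4.2) = (-4.2 - (-3))/(-5 - (-3)) = 0.600000
L_1(-4.2) = (-4.2 - (-5))/(-3 - (-5)) = 0.400000

P(-4.2) = (-10)×L_0(-4.2) + 3×L_1(-4.2)
P(-4.2) = -4.800000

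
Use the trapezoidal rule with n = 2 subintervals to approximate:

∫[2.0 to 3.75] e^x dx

f(x) = e^x
a = 2.0, b = 3.75, n = 2
h = (b - a)/n = 0.875000

Trapezoidal rule: (h/2)[f(x₀) + 2f(x₁) + 2f(x₂) + ... + f(xₙ)]

x_0 = 2.0000, f(x_0) = 7.389056, coefficient = 1
x_1 = 2.8750, f(x_1) = 17.725424, coefficient = 2
x_2 = 3.7500, f(x_2) = 42.521082, coefficient = 1

I ≈ (0.875000/2) × 85.360986 = 37.345432
Exact value: 35.132026
Error: 2.213406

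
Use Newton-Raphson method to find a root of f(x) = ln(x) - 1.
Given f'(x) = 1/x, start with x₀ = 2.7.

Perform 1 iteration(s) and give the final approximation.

f(x) = ln(x) - 1
f'(x) = 1/x
x₀ = 2.7

Newton-Raphson formula: x_{n+1} = x_n - f(x_n)/f'(x_n)

Iteration 1:
  f(2.700000) = -0.006748
  f'(2.700000) = 0.370370
  x_1 = 2.700000 - (-0.006748)/0.370370 = 2.718220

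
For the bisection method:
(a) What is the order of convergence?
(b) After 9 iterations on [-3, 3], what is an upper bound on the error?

(a) Bisection has linear (order 1) convergence; the error is halved each step.

(b) Error bound = (b-a)/2^n = (3 - (-3))/2^{9}
    = 6/2^{9}

(a) 1 (linear); (b) error ≤ 1.17e-02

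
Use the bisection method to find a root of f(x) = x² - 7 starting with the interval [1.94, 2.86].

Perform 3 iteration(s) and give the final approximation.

f(x) = x² - 7
Initial interval: [1.94, 2.86]

Iteration 1:
  c_1 = (1.940000 + 2.860000)/2 = 2.400000
  f(c_1) = f(2.400000) = -1.240000
  f(a) × f(c) ≥ 0, new interval: [2.400000, 2.860000]
Iteration 2:
  c_2 = (2.400000 + 2.860000)/2 = 2.630000
  f(c_2) = f(2.630000) = -0.083100
  f(a) × f(c) ≥ 0, new interval: [2.630000, 2.860000]
Iteration 3:
  c_3 = (2.630000 + 2.860000)/2 = 2.745000
  f(c_3) = f(2.745000) = 0.535025
  f(a) × f(c) < 0, new interval: [2.630000, 2.745000]

After 3 iteration(s), the approximation is c_3 = 2.745000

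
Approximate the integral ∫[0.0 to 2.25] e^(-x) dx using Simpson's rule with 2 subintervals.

f(x) = e^(-x)
a = 0.0, b = 2.25, n = 2
h = (b - a)/n = 1.125000

Simpson's rule: (h/3)[f(x₀) + 4f(x₁) + 2f(x₂) + ... + f(xₙ)]

x_0 = 0.0000, f(x_0) = 1.000000, coefficient = 1
x_1 = 1.1250, f(x_1) = 0.324652, coefficient = 4
x_2 = 2.2500, f(x_2) = 0.105399, coefficient = 1

I ≈ (1.125000/3) × 2.404009 = 0.901503
Exact value: 0.894601
Error: 0.006903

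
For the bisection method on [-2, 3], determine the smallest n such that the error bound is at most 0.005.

We need (b-a)/2^n ≤ 0.005
(3 - (-2))/2^n ≤ 0.005
5/2^n ≤ 0.005
2^n ≥ 1000
n ≥ log₂(1000) = 9.97
n ≥ 10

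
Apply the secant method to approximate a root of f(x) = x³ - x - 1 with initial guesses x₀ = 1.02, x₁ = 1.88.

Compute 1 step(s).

f(x) = x³ - x - 1
x₀ = 1.02, x₁ = 1.88

Secant formula: x_{n+1} = x_n - f(x_n)(x_n - x_{n-1})/(f(x_n) - f(x_{n-1}))

Iteration 1:
  f(1.020000) = -0.958792
  f(1.880000) = 3.764672
  x_2 = 1.880000 - 3.764672×(1.880000 - 1.020000)/(3.764672 - (-0.958792))
       = 1.194567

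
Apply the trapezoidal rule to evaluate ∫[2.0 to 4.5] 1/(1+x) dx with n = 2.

f(x) = 1/(1+x)
a = 2.0, b = 4.5, n = 2
h = (b - a)/n = 1.250000

Trapezoidal rule: (h/2)[f(x₀) + 2f(x₁) + 2f(x₂) + ... + f(xₙ)]

x_0 = 2.0000, f(x_0) = 0.333333, coefficient = 1
x_1 = 3.2500, f(x_1) = 0.235294, coefficient = 2
x_2 = 4.5000, f(x_2) = 0.181818, coefficient = 1

I ≈ (1.250000/2) × 0.985740 = 0.616087
Exact value: 0.606136
Error: 0.009952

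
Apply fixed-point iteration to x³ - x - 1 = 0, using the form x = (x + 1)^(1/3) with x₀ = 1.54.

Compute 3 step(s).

Equation: x³ - x - 1 = 0
Fixed-point form: x = (x + 1)^(1/3)
x₀ = 1.54

x_1 = g(1.540000) = 1.364409
x_2 = g(1.364409) = 1.332215
x_3 = g(1.332215) = 1.326140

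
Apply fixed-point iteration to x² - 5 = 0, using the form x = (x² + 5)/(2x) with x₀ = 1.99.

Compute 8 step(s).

Equation: x² - 5 = 0
Fixed-point form: x = (x² + 5)/(2x)
x₀ = 1.99

x_1 = g(1.990000) = 2.251281
x_2 = g(2.251281) = 2.236119
x_3 = g(2.236119) = 2.236068
x_4 = g(2.236068) = 2.236068
x_5 = g(2.236068) = 2.236068
x_6 = g(2.236068) = 2.236068
x_7 = g(2.236068) = 2.236068
x_8 = g(2.236068) = 2.236068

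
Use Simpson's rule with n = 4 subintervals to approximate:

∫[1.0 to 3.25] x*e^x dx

f(x) = x*e^x
a = 1.0, b = 3.25, n = 4
h = (b - a)/n = 0.562500

Simpson's rule: (h/3)[f(x₀) + 4f(x₁) + 2f(x₂) + ... + f(xₙ)]

x_0 = 1.0000, f(x_0) = 2.718282, coefficient = 1
x_1 = 1.5625, f(x_1) = 7.454271, coefficient = 4
x_2 = 2.1250, f(x_2) = 17.792407, coefficient = 2
x_3 = 2.6875, f(x_3) = 39.492524, coefficient = 4
x_4 = 3.2500, f(x_4) = 83.818605, coefficient = 1

I ≈ (0.562500/3) × 309.908880 = 58.107915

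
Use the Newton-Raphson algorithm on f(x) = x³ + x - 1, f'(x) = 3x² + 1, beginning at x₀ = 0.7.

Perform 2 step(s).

f(x) = x³ + x - 1
f'(x) = 3x² + 1
x₀ = 0.7

Newton-Raphson formula: x_{n+1} = x_n - f(x_n)/f'(x_n)

Iteration 1:
  f(0.700000) = 0.043000
  f'(0.700000) = 2.470000
  x_1 = 0.700000 - 0.043000/2.470000 = 0.682591
Iteration 2:
  f(0.682591) = 0.000631
  f'(0.682591) = 2.397792
  x_2 = 0.682591 - 0.000631/2.397792 = 0.682328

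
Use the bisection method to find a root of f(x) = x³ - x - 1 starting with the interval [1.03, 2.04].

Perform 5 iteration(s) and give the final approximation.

f(x) = x³ - x - 1
Initial interval: [1.03, 2.04]

Iteration 1:
  c_1 = (1.030000 + 2.040000)/2 = 1.535000
  f(c_1) = f(1.535000) = 1.081805
  f(a) × f(c) < 0, new interval: [1.030000, 1.535000]
Iteration 2:
  c_2 = (1.030000 + 1.535000)/2 = 1.282500
  f(c_2) = f(1.282500) = -0.173036
  f(a) × f(c) ≥ 0, new interval: [1.282500, 1.535000]
Iteration 3:
  c_3 = (1.282500 + 1.535000)/2 = 1.408750
  f(c_3) = f(1.408750) = 0.387022
  f(a) × f(c) < 0, new interval: [1.282500, 1.408750]
Iteration 4:
  c_4 = (1.282500 + 1.408750)/2 = 1.345625
  f(c_4) = f(1.345625) = 0.090907
  f(a) × f(c) < 0, new interval: [1.282500, 1.345625]
Iteration 5:
  c_5 = (1.282500 + 1.345625)/2 = 1.314063
  f(c_5) = f(1.314063) = -0.044992
  f(a) × f(c) ≥ 0, new interval: [1.314063, 1.345625]

After 5 iteration(s), the approximation is c_5 = 1.314063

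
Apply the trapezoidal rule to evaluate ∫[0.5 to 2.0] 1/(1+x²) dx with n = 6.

f(x) = 1/(1+x²)
a = 0.5, b = 2.0, n = 6
h = (b - a)/n = 0.250000

Trapezoidal rule: (h/2)[f(x₀) + 2f(x₁) + 2f(x₂) + ... + f(xₙ)]

x_0 = 0.5000, f(x_0) = 0.800000, coefficient = 1
x_1 = 0.7500, f(x_1) = 0.640000, coefficient = 2
x_2 = 1.0000, f(x_2) = 0.500000, coefficient = 2
x_3 = 1.2500, f(x_3) = 0.390244, coefficient = 2
x_4 = 1.5000, f(x_4) = 0.307692, coefficient = 2
x_5 = 1.7500, f(x_5) = 0.246154, coefficient = 2
x_6 = 2.0000, f(x_6) = 0.200000, coefficient = 1

I ≈ (0.250000/2) × 5.168180 = 0.646023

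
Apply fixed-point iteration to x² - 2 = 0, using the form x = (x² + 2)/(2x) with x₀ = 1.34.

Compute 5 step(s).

Equation: x² - 2 = 0
Fixed-point form: x = (x² + 2)/(2x)
x₀ = 1.34

x_1 = g(1.340000) = 1.416269
x_2 = g(1.416269) = 1.414215
x_3 = g(1.414215) = 1.414214
x_4 = g(1.414214) = 1.414214
x_5 = g(1.414214) = 1.414214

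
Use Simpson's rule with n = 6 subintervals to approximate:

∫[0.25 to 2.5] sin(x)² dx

f(x) = sin(x)²
a = 0.25, b = 2.5, n = 6
h = (b - a)/n = 0.375000

Simpson's rule: (h/3)[f(x₀) + 4f(x₁) + 2f(x₂) + ... + f(xₙ)]

x_0 = 0.2500, f(x_0) = 0.061209, coefficient = 1
x_1 = 0.6250, f(x_1) = 0.342339, coefficient = 4
x_2 = 1.0000, f(x_2) = 0.708073, coefficient = 2
x_3 = 1.3750, f(x_3) = 0.962151, coefficient = 4
x_4 = 1.7500, f(x_4) = 0.968228, coefficient = 2
x_5 = 2.1250, f(x_5) = 0.723044, coefficient = 4
x_6 = 2.5000, f(x_6) = 0.358169, coefficient = 1

I ≈ (0.375000/3) × 11.882116 = 1.485265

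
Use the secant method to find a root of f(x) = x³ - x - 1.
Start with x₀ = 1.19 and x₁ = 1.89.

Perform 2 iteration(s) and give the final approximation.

f(x) = x³ - x - 1
x₀ = 1.19, x₁ = 1.89

Secant formula: x_{n+1} = x_n - f(x_n)(x_n - x_{n-1})/(f(x_n) - f(x_{n-1}))

Iteration 1:
  f(1.190000) = -0.504841
  f(1.890000) = 3.861269
  x_2 = 1.890000 - 3.861269×(1.890000 - 1.190000)/(3.861269 - (-0.504841))
       = 1.270939
Iteration 2:
  f(1.890000) = 3.861269
  f(1.270939) = -0.218009
  x_3 = 1.270939 - (-0.218009)×(1.270939 - 1.890000)/(-0.218009 - 3.861269)
       = 1.304024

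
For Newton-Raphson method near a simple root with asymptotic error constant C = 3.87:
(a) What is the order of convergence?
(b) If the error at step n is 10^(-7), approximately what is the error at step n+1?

(a) Newton-Raphson has quadratic (order 2) convergence near simple roots.
    This means |e_{n+1}| ≈ C|e_n|².

(b) With |e_n| = 10^(-7) and C = 3.87:
    |e_{n+1}| ≈ 3.87 × (10^(-7))² = 3.87 × 10^(-14)

(a) 2 (quadratic); (b) |e_{n+1}| ≈ 3.870e-14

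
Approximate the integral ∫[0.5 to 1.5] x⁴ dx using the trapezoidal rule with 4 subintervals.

f(x) = x⁴
a = 0.5, b = 1.5, n = 4
h = (b - a)/n = 0.250000

Trapezoidal rule: (h/2)[f(x₀) + 2f(x₁) + 2f(x₂) + ... + f(xₙ)]

x_0 = 0.5000, f(x_0) = 0.062500, coefficient = 1
x_1 = 0.7500, f(x_1) = 0.316406, coefficient = 2
x_2 = 1.0000, f(x_2) = 1.000000, coefficient = 2
x_3 = 1.2500, f(x_3) = 2.441406, coefficient = 2
x_4 = 1.5000, f(x_4) = 5.062500, coefficient = 1

I ≈ (0.250000/2) × 12.640625 = 1.580078
Exact value: 1.512500
Error: 0.067578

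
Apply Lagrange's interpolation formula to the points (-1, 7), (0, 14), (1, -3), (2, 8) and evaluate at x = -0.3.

Lagrange interpolation formula:
P(x) = Σ yᵢ × Lᵢ(x)
where Lᵢ(x) = Π_{j≠i} (x - xⱼ)/(xᵢ - xⱼ)

L_0(-0.3) = (-0.3 - 0)/(-1 - 0) × (-0.3 - 1)/(-1 - 1) × (-0.3 - 2)/(-1 - 2) = 0.149500
L_1(-0.3) = (-0.3 - (-1))/(0 - (-1)) × (-0.3 - 1)/(0 - 1) × (-0.3 - 2)/(0 - 2) = 1.046500
L_2(-0.3) = (-0.3 - (-1))/(1 - (-1)) × (-0.3 - 0)/(1 - 0) × (-0.3 - 2)/(1 - 2) = -0.241500
L_3(-0.3) = (-0.3 - (-1))/(2 - (-1)) × (-0.3 - 0)/(2 - 0) × (-0.3 - 1)/(2 - 1) = 0.045500

P(-0.3) = 7×L_0(-0.3) + 14×L_1(-0.3) + (-3)×L_2(-0.3) + 8×L_3(-0.3)
P(-0.3) = 16.786000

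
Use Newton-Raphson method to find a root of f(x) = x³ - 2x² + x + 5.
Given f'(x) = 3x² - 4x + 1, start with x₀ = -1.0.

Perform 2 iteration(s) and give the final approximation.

f(x) = x³ - 2x² + x + 5
f'(x) = 3x² - 4x + 1
x₀ = -1.0

Newton-Raphson formula: x_{n+1} = x_n - f(x_n)/f'(x_n)

Iteration 1:
  f(-1.000000) = 1.000000
  f'(-1.000000) = 8.000000
  x_1 = -1.000000 - 1.000000/8.000000 = -1.125000
Iteration 2:
  f(-1.125000) = -0.080078
  f'(-1.125000) = 9.296875
  x_2 = -1.125000 - (-0.080078)/9.296875 = -1.116387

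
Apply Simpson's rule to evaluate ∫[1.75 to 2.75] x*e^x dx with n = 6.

f(x) = x*e^x
a = 1.75, b = 2.75, n = 6
h = (b - a)/n = 0.166667

Simpson's rule: (h/3)[f(x₀) + 4f(x₁) + 2f(x₂) + ... + f(xₙ)]

x_0 = 1.7500, f(x_0) = 10.070555, coefficient = 1
x_1 = 1.9167, f(x_1) = 13.029998, coefficient = 4
x_2 = 2.0833, f(x_2) = 16.731656, coefficient = 2
x_3 = 2.2500, f(x_3) = 21.347406, coefficient = 4
x_4 = 2.4167, f(x_4) = 27.087053, coefficient = 2
x_5 = 2.5833, f(x_5) = 34.206439, coefficient = 4
x_6 = 2.7500, f(x_6) = 43.017238, coefficient = 1

I ≈ (0.166667/3) × 415.060578 = 23.058921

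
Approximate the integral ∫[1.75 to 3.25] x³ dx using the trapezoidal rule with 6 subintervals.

f(x) = x³
a = 1.75, b = 3.25, n = 6
h = (b - a)/n = 0.250000

Trapezoidal rule: (h/2)[f(x₀) + 2f(x₁) + 2f(x₂) + ... + f(xₙ)]

x_0 = 1.7500, f(x_0) = 5.359375, coefficient = 1
x_1 = 2.0000, f(x_1) = 8.000000, coefficient = 2
x_2 = 2.2500, f(x_2) = 11.390625, coefficient = 2
x_3 = 2.5000, f(x_3) = 15.625000, coefficient = 2
x_4 = 2.7500, f(x_4) = 20.796875, coefficient = 2
x_5 = 3.0000, f(x_5) = 27.000000, coefficient = 2
x_6 = 3.2500, f(x_6) = 34.328125, coefficient = 1

I ≈ (0.250000/2) × 205.312500 = 25.664062
Exact value: 25.546875
Error: 0.117188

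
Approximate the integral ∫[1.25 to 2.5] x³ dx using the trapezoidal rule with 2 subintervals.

f(x) = x³
a = 1.25, b = 2.5, n = 2
h = (b - a)/n = 0.625000

Trapezoidal rule: (h/2)[f(x₀) + 2f(x₁) + 2f(x₂) + ... + f(xₙ)]

x_0 = 1.2500, f(x_0) = 1.953125, coefficient = 1
x_1 = 1.8750, f(x_1) = 6.591797, coefficient = 2
x_2 = 2.5000, f(x_2) = 15.625000, coefficient = 1

I ≈ (0.625000/2) × 30.761719 = 9.613037
Exact value: 9.155273
Error: 0.457764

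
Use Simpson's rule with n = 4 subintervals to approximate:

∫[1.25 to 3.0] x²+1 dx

f(x) = x²+1
a = 1.25, b = 3.0, n = 4
h = (b - a)/n = 0.437500

Simpson's rule: (h/3)[f(x₀) + 4f(x₁) + 2f(x₂) + ... + f(xₙ)]

x_0 = 1.2500, f(x_0) = 2.562500, coefficient = 1
x_1 = 1.6875, f(x_1) = 3.847656, coefficient = 4
x_2 = 2.1250, f(x_2) = 5.515625, coefficient = 2
x_3 = 2.5625, f(x_3) = 7.566406, coefficient = 4
x_4 = 3.0000, f(x_4) = 10.000000, coefficient = 1

I ≈ (0.437500/3) × 69.250000 = 10.098958
Exact value: 10.098958
Error: 0.000000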